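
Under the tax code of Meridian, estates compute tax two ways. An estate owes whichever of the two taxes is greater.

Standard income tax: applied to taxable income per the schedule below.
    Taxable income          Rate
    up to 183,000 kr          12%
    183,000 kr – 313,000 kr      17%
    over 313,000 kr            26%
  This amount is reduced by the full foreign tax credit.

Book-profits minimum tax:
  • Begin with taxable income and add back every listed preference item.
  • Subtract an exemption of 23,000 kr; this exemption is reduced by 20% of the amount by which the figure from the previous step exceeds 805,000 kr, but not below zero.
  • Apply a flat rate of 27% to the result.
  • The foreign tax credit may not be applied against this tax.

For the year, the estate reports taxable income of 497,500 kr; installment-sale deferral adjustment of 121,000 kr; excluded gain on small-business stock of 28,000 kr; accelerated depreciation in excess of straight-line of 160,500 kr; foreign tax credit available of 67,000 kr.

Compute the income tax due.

211,788 kr

Book-profits minimum tax:
  Adjusted income: 497,500 kr + 121,000 kr + 28,000 kr + 160,500 kr = 807,000 kr
  Exemption: 23,000 kr − 20% × (807,000 kr − 805,000 kr) = 23,000 kr − 400 kr = 22,600 kr
  Base: 807,000 kr − 22,600 kr = 784,400 kr
  784,400 kr × 27% = 211,788 kr

Standard income tax:
  183,000 kr × 12% = 21,960 kr
  130,000 kr × 17% = 22,100 kr
  184,500 kr × 26% = 47,970 kr
  → 92,030 kr
  Less foreign tax credit 67,000 kr → 25,030 kr

211,788 kr > 25,030 kr, so the book-profits minimum tax is the binding amount.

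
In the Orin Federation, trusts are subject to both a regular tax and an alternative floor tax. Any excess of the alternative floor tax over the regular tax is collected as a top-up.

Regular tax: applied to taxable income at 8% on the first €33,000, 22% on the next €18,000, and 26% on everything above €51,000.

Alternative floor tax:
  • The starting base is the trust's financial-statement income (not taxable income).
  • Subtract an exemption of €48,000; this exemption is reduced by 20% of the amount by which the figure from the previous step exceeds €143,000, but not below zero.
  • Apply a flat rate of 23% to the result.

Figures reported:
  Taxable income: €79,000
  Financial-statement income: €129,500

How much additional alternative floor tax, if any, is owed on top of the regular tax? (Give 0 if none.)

€4,865

Regular tax:
  €33,000 × 8% = €2,640
  €18,000 × 22% = €3,960
  €28,000 × 26% = €7,280
  → €13,880

Alternative floor tax:
  Base (financial-statement income): €129,500
  Exemption: €129,500 ≤ €143,000, so full €48,000 applies
  Base: €129,500 − €48,000 = €81,500
  €81,500 × 23% = €18,745

Excess of alternative floor tax over regular tax: €18,745 − €13,880 = €4,865.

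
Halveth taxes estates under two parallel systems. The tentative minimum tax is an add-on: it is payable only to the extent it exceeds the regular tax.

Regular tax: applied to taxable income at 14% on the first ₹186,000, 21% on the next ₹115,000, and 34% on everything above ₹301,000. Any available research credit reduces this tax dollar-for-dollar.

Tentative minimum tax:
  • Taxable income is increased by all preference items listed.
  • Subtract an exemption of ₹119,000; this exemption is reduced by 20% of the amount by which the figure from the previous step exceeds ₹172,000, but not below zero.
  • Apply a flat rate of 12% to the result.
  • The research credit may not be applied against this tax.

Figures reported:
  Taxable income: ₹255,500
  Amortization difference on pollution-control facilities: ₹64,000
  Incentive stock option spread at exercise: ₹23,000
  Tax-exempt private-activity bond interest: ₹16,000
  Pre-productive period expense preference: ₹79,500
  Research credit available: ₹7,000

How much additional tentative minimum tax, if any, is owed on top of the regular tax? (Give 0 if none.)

Tentative minimum tax:
  Adjusted income: ₹255,500 + ₹64,000 + ₹23,000 + ₹16,000 + ₹79,500 = ₹438,000
  Exemption: ₹119,000 − 20% × (₹438,000 − ₹172,000) = ₹119,000 − ₹53,200 = ₹65,800
  Base: ₹438,000 − ₹65,800 = ₹372,200
  ₹372,200 × 12% = ₹44,664

Regular tax:
  ₹186,000 × 14% = ₹26,040
  ₹69,500 × 21% = ₹14,595
  → ₹40,635
  Less research credit ₹7,000 → ₹33,635

Excess of tentative minimum tax over regular tax: ₹44,664 − ₹33,635 = ₹11,029.

₹11,029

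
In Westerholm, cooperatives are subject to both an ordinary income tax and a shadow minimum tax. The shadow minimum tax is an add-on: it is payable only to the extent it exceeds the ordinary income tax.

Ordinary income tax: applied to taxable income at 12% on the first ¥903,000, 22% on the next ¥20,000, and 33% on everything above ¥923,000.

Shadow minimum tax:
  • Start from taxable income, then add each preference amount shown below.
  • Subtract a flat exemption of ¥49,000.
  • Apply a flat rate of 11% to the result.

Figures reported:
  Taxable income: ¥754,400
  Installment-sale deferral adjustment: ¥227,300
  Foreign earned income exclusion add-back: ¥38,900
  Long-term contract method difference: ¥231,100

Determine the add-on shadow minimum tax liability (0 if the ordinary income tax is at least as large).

¥41,769

Ordinary income tax:
  ¥754,400 × 12% = ¥90,528

Shadow minimum tax:
  Adjusted income: ¥754,400 + ¥227,300 + ¥38,900 + ¥231,100 = ¥1,251,700
  Less exemption ¥49,000 → base ¥1,202,700
  ¥1,202,700 × 11% = ¥132,297

Excess of shadow minimum tax over ordinary income tax: ¥132,297 − ¥90,528 = ¥41,769.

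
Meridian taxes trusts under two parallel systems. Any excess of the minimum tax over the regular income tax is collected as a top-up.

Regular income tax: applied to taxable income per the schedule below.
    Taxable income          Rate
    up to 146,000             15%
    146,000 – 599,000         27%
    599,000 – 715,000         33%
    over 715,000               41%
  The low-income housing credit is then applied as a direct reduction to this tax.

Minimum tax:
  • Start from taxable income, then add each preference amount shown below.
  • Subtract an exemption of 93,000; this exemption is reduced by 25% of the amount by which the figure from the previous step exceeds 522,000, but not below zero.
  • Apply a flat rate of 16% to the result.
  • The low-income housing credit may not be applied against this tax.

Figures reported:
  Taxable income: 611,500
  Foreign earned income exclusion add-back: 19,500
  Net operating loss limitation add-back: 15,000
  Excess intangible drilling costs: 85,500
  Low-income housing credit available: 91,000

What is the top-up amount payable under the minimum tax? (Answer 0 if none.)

53,205

Minimum tax:
  Adjusted income: 611,500 + 19,500 + 15,000 + 85,500 = 731,500
  Exemption: 93,000 − 25% × (731,500 − 522,000) = 93,000 − 52,375 = 40,625
  Base: 731,500 − 40,625 = 690,875
  690,875 × 16% = 110,540

Regular income tax:
  146,000 × 15% = 21,900
  453,000 × 27% = 122,310
  12,500 × 33% = 4,125
  → 148,335
  Less low-income housing credit 91,000 → 57,335

Excess of minimum tax over regular income tax: 110,540 − 57,335 = 53,205.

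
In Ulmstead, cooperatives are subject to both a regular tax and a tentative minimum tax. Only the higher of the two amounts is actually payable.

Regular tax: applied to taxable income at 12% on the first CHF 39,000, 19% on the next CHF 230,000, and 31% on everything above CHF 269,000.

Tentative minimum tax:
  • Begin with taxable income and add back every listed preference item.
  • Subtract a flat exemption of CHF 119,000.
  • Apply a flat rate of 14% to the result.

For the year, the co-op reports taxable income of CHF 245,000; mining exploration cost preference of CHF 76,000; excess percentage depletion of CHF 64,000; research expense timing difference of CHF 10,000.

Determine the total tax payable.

Tentative minimum tax:
  Adjusted income: CHF 245,000 + CHF 76,000 + CHF 64,000 + CHF 10,000 = CHF 395,000
  Less exemption CHF 119,000 → base CHF 276,000
  CHF 276,000 × 14% = CHF 38,640

Regular tax:
  CHF 39,000 × 12% = CHF 4,680
  CHF 206,000 × 19% = CHF 39,140
  → CHF 43,820

CHF 43,820 > CHF 38,640, so the regular tax governs.

CHF 43,820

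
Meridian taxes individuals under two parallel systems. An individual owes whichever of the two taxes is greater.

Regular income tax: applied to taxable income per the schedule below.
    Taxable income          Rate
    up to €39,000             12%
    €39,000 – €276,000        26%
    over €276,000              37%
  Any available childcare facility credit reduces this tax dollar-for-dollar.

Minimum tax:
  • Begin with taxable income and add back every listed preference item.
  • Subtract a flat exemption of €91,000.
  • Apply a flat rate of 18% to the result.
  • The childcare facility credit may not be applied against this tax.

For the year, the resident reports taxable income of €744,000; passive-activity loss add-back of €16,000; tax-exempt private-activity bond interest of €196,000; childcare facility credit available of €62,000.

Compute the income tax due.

€177,460

Minimum tax:
  Adjusted income: €744,000 + €16,000 + €196,000 = €956,000
  Less exemption €91,000 → base €865,000
  €865,000 × 18% = €155,700

Regular income tax:
  €39,000 × 12% = €4,680
  €237,000 × 26% = €61,620
  €468,000 × 37% = €173,160
  → €239,460
  Less childcare facility credit €62,000 → €177,460

€177,460 > €155,700, so the regular income tax governs.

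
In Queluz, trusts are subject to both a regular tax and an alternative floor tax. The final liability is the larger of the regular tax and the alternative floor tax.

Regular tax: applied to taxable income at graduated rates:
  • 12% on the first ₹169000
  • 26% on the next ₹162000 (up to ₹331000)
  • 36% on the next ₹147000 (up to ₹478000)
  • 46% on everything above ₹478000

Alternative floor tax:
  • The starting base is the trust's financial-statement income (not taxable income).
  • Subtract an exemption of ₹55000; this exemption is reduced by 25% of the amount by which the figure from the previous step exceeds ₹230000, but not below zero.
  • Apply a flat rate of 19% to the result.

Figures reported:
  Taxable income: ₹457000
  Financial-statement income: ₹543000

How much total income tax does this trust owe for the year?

Alternative floor tax:
  Base (financial-statement income): ₹543000
  Exemption: 25% × (₹543000 − ₹230000) = ₹78250 ≥ ₹55000, so the exemption is fully phased out
  Base: ₹543000 − ₹0 = ₹543000
  ₹543000 × 19% = ₹103170

Regular tax:
  ₹169000 × 12% = ₹20280
  ₹162000 × 26% = ₹42120
  ₹126000 × 36% = ₹45360
  → ₹107760

₹107760 > ₹103170, so the regular tax governs.

₹107760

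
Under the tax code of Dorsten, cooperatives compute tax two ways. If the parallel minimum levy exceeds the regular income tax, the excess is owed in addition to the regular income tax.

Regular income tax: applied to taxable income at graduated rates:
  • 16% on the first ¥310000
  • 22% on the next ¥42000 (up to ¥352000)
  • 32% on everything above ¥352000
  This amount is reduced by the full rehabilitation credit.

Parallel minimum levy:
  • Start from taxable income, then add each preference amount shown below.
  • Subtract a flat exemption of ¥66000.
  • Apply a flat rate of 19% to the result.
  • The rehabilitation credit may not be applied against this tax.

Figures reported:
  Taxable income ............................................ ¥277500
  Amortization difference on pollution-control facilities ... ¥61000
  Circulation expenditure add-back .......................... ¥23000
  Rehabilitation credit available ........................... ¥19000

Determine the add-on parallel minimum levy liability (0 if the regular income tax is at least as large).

Parallel minimum levy:
  Adjusted income: ¥277500 + ¥61000 + ¥23000 = ¥361500
  Less exemption ¥66000 → base ¥295500
  ¥295500 × 19% = ¥56145

Regular income tax:
  ¥277500 × 16% = ¥44400
  Less rehabilitation credit ¥19000 → ¥25400

Excess of parallel minimum levy over regular income tax: ¥56145 − ¥25400 = ¥30745.

¥30745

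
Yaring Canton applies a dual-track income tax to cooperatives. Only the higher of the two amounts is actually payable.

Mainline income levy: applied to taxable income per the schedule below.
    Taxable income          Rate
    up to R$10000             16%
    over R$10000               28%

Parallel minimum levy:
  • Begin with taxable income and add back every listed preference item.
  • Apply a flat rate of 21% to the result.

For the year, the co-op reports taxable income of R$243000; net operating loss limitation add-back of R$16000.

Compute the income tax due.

R$66840

Mainline income levy:
  R$10000 × 16% = R$1600
  R$233000 × 28% = R$65240
  → R$66840

Parallel minimum levy:
  Adjusted income: R$243000 + R$16000 = R$259000
  R$259000 × 21% = R$54390

R$66840 > R$54390, so the mainline income levy governs.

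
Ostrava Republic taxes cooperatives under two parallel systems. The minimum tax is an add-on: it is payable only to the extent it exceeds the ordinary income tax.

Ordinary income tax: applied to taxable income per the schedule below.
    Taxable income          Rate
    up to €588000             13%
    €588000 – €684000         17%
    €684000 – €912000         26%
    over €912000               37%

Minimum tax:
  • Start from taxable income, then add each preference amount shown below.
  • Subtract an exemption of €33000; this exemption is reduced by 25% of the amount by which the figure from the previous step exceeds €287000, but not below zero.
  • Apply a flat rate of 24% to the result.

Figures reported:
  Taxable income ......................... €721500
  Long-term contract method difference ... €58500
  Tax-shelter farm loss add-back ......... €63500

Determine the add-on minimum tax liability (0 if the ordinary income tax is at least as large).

€99930

Minimum tax:
  Adjusted income: €721500 + €58500 + €63500 = €843500
  Exemption: 25% × (€843500 − €287000) = €139125 ≥ €33000, so the exemption is fully phased out
  Base: €843500 − €0 = €843500
  €843500 × 24% = €202440

Ordinary income tax:
  €588000 × 13% = €76440
  €96000 × 17% = €16320
  €37500 × 26% = €9750
  → €102510

Excess of minimum tax over ordinary income tax: €202440 − €102510 = €99930.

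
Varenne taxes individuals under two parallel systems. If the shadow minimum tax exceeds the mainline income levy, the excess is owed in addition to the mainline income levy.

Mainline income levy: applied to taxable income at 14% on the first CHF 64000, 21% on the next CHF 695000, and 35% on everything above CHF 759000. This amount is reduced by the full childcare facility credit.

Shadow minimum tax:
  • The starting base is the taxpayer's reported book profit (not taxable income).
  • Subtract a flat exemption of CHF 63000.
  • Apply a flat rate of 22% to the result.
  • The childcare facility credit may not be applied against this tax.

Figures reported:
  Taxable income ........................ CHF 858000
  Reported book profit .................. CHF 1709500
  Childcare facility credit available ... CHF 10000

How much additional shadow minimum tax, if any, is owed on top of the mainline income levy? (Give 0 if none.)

Mainline income levy:
  CHF 64000 × 14% = CHF 8960
  CHF 695000 × 21% = CHF 145950
  CHF 99000 × 35% = CHF 34650
  → CHF 189560
  Less childcare facility credit CHF 10000 → CHF 179560

Shadow minimum tax:
  Base (reported book profit): CHF 1709500
  Less exemption CHF 63000 → base CHF 1646500
  CHF 1646500 × 22% = CHF 362230

Excess of shadow minimum tax over mainline income levy: CHF 362230 − CHF 179560 = CHF 182670.

CHF 182670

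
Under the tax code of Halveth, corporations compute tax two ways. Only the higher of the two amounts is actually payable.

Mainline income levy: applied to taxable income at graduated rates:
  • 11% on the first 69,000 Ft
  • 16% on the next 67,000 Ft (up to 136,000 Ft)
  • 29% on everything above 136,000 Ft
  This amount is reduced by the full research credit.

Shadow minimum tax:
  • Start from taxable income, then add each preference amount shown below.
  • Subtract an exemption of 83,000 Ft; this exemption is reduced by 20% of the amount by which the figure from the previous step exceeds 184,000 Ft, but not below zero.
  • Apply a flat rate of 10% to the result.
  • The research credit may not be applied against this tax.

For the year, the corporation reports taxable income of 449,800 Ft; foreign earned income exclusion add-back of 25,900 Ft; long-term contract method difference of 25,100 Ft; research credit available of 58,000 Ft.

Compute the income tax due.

Mainline income levy:
  69,000 Ft × 11% = 7,590 Ft
  67,000 Ft × 16% = 10,720 Ft
  313,800 Ft × 29% = 91,002 Ft
  → 109,312 Ft
  Less research credit 58,000 Ft → 51,312 Ft

Shadow minimum tax:
  Adjusted income: 449,800 Ft + 25,900 Ft + 25,100 Ft = 500,800 Ft
  Exemption: 83,000 Ft − 20% × (500,800 Ft − 184,000 Ft) = 83,000 Ft − 63,360 Ft = 19,640 Ft
  Base: 500,800 Ft − 19,640 Ft = 481,160 Ft
  481,160 Ft × 10% = 48,116 Ft

51,312 Ft > 48,116 Ft, so the mainline income levy governs.

51,312 Ft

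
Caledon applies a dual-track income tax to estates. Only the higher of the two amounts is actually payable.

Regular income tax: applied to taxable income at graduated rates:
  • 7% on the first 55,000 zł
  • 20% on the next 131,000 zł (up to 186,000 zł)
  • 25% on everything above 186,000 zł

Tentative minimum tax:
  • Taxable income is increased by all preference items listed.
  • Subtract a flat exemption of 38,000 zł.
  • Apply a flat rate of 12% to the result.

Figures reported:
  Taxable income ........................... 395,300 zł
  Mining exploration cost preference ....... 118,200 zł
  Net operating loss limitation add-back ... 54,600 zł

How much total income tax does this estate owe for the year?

82,375 zł

Tentative minimum tax:
  Adjusted income: 395,300 zł + 118,200 zł + 54,600 zł = 568,100 zł
  Less exemption 38,000 zł → base 530,100 zł
  530,100 zł × 12% = 63,612 zł

Regular income tax:
  55,000 zł × 7% = 3,850 zł
  131,000 zł × 20% = 26,200 zł
  209,300 zł × 25% = 52,325 zł
  → 82,375 zł

82,375 zł > 63,612 zł, so the regular income tax governs.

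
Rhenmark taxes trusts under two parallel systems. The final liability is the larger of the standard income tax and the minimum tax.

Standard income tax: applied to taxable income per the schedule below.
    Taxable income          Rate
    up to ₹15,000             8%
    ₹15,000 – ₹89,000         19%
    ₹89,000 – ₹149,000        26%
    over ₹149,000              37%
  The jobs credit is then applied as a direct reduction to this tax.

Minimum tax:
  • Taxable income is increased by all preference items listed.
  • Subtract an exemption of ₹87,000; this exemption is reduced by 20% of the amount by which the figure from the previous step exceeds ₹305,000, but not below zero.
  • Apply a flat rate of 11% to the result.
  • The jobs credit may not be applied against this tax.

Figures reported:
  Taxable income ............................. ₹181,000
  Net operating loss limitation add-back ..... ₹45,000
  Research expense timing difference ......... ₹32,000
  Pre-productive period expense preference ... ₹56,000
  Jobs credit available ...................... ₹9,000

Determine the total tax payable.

₹33,700

Minimum tax:
  Adjusted income: ₹181,000 + ₹45,000 + ₹32,000 + ₹56,000 = ₹314,000
  Exemption: ₹87,000 − 20% × (₹314,000 − ₹305,000) = ₹87,000 − ₹1,800 = ₹85,200
  Base: ₹314,000 − ₹85,200 = ₹228,800
  ₹228,800 × 11% = ₹25,168

Standard income tax:
  ₹15,000 × 8% = ₹1,200
  ₹74,000 × 19% = ₹14,060
  ₹60,000 × 26% = ₹15,600
  ₹32,000 × 37% = ₹11,840
  → ₹42,700
  Less jobs credit ₹9,000 → ₹33,700

₹33,700 > ₹25,168, so the standard income tax governs.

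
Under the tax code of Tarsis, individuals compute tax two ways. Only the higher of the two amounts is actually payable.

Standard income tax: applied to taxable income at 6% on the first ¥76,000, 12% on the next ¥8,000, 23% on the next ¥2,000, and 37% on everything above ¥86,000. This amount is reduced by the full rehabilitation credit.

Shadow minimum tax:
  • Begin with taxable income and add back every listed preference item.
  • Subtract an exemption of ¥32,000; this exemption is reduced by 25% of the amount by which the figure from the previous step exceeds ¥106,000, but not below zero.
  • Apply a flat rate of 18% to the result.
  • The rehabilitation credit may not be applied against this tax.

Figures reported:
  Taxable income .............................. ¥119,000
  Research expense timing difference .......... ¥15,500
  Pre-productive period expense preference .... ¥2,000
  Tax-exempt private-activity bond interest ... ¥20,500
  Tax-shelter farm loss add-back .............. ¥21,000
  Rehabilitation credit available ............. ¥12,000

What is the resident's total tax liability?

¥29,520

Shadow minimum tax:
  Adjusted income: ¥119,000 + ¥15,500 + ¥2,000 + ¥20,500 + ¥21,000 = ¥178,000
  Exemption: ¥32,000 − 25% × (¥178,000 − ¥106,000) = ¥32,000 − ¥18,000 = ¥14,000
  Base: ¥178,000 − ¥14,000 = ¥164,000
  ¥164,000 × 18% = ¥29,520

Standard income tax:
  ¥76,000 × 6% = ¥4,560
  ¥8,000 × 12% = ¥960
  ¥2,000 × 23% = ¥460
  ¥33,000 × 37% = ¥12,210
  → ¥18,190
  Less rehabilitation credit ¥12,000 → ¥6,190

¥29,520 > ¥6,190, so the shadow minimum tax is the binding amount.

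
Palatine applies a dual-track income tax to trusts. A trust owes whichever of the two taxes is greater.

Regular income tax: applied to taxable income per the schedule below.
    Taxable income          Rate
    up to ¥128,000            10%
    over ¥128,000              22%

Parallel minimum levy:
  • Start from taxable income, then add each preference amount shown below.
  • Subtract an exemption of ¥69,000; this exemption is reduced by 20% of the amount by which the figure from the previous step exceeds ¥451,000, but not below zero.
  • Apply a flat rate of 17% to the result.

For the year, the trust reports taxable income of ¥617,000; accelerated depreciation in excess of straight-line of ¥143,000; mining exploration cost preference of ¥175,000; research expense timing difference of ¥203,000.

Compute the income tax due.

Regular income tax:
  ¥128,000 × 10% = ¥12,800
  ¥489,000 × 22% = ¥107,580
  → ¥120,380

Parallel minimum levy:
  Adjusted income: ¥617,000 + ¥143,000 + ¥175,000 + ¥203,000 = ¥1,138,000
  Exemption: 20% × (¥1,138,000 − ¥451,000) = ¥137,400 ≥ ¥69,000, so the exemption is fully phased out
  Base: ¥1,138,000 − ¥0 = ¥1,138,000
  ¥1,138,000 × 17% = ¥193,460

¥193,460 > ¥120,380, so the parallel minimum levy is the binding amount.

¥193,460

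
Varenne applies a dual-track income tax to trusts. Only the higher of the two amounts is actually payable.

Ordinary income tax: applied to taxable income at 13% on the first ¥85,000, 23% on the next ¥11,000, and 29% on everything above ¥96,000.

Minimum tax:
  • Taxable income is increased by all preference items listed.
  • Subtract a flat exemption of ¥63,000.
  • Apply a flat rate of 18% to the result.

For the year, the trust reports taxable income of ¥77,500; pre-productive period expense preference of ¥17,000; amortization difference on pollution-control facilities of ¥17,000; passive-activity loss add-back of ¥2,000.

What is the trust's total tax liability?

¥10,075

Ordinary income tax:
  ¥77,500 × 13% = ¥10,075

Minimum tax:
  Adjusted income: ¥77,500 + ¥17,000 + ¥17,000 + ¥2,000 = ¥113,500
  Less exemption ¥63,000 → base ¥50,500
  ¥50,500 × 18% = ¥9,090

¥10,075 > ¥9,090, so the ordinary income tax governs.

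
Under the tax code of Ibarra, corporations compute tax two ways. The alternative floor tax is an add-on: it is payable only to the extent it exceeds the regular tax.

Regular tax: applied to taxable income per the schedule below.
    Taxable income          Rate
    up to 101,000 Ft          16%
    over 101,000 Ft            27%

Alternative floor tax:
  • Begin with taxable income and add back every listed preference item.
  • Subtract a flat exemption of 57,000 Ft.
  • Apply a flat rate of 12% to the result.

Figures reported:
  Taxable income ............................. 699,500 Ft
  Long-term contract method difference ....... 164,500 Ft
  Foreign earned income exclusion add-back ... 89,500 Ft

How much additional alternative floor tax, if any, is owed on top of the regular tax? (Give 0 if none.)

Alternative floor tax:
  Adjusted income: 699,500 Ft + 164,500 Ft + 89,500 Ft = 953,500 Ft
  Less exemption 57,000 Ft → base 896,500 Ft
  896,500 Ft × 12% = 107,580 Ft

Regular tax:
  101,000 Ft × 16% = 16,160 Ft
  598,500 Ft × 27% = 161,595 Ft
  → 177,755 Ft

107,580 Ft ≤ 177,755 Ft, so no add-on is due.

0 Ft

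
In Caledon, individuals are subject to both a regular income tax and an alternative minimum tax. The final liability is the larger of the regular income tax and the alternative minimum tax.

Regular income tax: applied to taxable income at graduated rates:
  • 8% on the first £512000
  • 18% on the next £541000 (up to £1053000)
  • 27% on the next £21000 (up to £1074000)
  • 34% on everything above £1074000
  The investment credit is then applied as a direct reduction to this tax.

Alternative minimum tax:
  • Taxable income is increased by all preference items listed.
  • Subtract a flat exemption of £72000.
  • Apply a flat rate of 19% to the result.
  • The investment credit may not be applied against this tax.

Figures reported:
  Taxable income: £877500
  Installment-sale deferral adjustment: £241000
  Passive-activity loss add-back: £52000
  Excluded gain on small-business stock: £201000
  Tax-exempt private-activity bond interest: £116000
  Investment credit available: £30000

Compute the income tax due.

£268945

Alternative minimum tax:
  Adjusted income: £877500 + £241000 + £52000 + £201000 + £116000 = £1487500
  Less exemption £72000 → base £1415500
  £1415500 × 19% = £268945

Regular income tax:
  £512000 × 8% = £40960
  £365500 × 18% = £65790
  → £106750
  Less investment credit £30000 → £76750

£268945 > £76750, so the alternative minimum tax is the binding amount.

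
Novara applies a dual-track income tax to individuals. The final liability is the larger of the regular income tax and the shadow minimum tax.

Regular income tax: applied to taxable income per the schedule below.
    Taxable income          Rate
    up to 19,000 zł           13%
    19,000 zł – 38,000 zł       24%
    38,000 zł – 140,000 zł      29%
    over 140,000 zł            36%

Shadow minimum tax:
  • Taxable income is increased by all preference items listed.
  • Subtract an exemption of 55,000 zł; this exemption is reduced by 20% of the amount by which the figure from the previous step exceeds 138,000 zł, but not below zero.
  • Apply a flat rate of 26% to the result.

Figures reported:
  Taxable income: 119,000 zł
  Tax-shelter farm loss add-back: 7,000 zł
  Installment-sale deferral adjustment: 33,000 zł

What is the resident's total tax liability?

Shadow minimum tax:
  Adjusted income: 119,000 zł + 7,000 zł + 33,000 zł = 159,000 zł
  Exemption: 55,000 zł − 20% × (159,000 zł − 138,000 zł) = 55,000 zł − 4,200 zł = 50,800 zł
  Base: 159,000 zł − 50,800 zł = 108,200 zł
  108,200 zł × 26% = 28,132 zł

Regular income tax:
  19,000 zł × 13% = 2,470 zł
  19,000 zł × 24% = 4,560 zł
  81,000 zł × 29% = 23,490 zł
  → 30,520 zł

30,520 zł > 28,132 zł, so the regular income tax governs.

30,520 zł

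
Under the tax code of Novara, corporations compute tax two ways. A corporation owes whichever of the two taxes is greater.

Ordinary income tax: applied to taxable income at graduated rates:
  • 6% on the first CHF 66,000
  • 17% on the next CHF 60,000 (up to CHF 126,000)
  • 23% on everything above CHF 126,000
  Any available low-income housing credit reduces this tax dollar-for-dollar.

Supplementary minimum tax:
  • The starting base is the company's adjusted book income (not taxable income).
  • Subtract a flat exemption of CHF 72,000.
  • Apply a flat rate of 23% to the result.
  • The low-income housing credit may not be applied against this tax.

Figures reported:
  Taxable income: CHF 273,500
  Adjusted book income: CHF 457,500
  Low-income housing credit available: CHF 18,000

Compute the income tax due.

CHF 88,665

Supplementary minimum tax:
  Base (adjusted book income): CHF 457,500
  Less exemption CHF 72,000 → base CHF 385,500
  CHF 385,500 × 23% = CHF 88,665

Ordinary income tax:
  CHF 66,000 × 6% = CHF 3,960
  CHF 60,000 × 17% = CHF 10,200
  CHF 147,500 × 23% = CHF 33,925
  → CHF 48,085
  Less low-income housing credit CHF 18,000 → CHF 30,085

CHF 88,665 > CHF 30,085, so the supplementary minimum tax is the binding amount.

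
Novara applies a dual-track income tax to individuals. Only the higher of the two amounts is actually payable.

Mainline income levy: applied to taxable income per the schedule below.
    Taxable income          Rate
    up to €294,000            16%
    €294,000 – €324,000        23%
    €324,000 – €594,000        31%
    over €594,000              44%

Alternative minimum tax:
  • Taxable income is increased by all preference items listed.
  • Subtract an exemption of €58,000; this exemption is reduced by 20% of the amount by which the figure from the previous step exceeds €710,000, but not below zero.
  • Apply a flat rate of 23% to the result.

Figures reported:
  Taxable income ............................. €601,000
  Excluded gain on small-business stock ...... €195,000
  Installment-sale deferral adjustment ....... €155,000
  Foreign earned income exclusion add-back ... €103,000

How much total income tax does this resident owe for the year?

€242,420

Alternative minimum tax:
  Adjusted income: €601,000 + €195,000 + €155,000 + €103,000 = €1,054,000
  Exemption: 20% × (€1,054,000 − €710,000) = €68,800 ≥ €58,000, so the exemption is fully phased out
  Base: €1,054,000 − €0 = €1,054,000
  €1,054,000 × 23% = €242,420

Mainline income levy:
  €294,000 × 16% = €47,040
  €30,000 × 23% = €6,900
  €270,000 × 31% = €83,700
  €7,000 × 44% = €3,080
  → €140,720

€242,420 > €140,720, so the alternative minimum tax is the binding amount.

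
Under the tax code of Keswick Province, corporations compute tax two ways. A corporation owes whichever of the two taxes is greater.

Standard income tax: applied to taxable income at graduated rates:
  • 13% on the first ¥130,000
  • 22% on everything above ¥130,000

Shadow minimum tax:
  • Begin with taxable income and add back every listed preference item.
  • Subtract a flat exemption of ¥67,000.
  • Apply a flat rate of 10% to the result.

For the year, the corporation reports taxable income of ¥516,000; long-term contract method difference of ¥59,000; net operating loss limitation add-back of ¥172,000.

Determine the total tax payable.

Shadow minimum tax:
  Adjusted income: ¥516,000 + ¥59,000 + ¥172,000 = ¥747,000
  Less exemption ¥67,000 → base ¥680,000
  ¥680,000 × 10% = ¥68,000

Standard income tax:
  ¥130,000 × 13% = ¥16,900
  ¥386,000 × 22% = ¥84,920
  → ¥101,820

¥101,820 > ¥68,000, so the standard income tax governs.

¥101,820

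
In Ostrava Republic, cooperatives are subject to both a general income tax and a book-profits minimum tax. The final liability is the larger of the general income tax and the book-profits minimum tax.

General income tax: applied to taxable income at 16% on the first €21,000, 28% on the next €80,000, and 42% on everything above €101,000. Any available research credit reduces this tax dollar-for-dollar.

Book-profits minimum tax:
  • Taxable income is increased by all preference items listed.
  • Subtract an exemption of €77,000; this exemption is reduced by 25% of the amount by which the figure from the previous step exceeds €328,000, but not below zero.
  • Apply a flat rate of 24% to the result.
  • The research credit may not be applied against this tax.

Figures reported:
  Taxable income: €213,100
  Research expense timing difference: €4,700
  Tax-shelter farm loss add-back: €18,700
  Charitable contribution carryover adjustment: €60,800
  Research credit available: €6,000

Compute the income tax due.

Book-profits minimum tax:
  Adjusted income: €213,100 + €4,700 + €18,700 + €60,800 = €297,300
  Exemption: €297,300 ≤ €328,000, so full €77,000 applies
  Base: €297,300 − €77,000 = €220,300
  €220,300 × 24% = €52,872

General income tax:
  €21,000 × 16% = €3,360
  €80,000 × 28% = €22,400
  €112,100 × 42% = €47,082
  → €72,842
  Less research credit €6,000 → €66,842

€66,842 > €52,872, so the general income tax governs.

€66,842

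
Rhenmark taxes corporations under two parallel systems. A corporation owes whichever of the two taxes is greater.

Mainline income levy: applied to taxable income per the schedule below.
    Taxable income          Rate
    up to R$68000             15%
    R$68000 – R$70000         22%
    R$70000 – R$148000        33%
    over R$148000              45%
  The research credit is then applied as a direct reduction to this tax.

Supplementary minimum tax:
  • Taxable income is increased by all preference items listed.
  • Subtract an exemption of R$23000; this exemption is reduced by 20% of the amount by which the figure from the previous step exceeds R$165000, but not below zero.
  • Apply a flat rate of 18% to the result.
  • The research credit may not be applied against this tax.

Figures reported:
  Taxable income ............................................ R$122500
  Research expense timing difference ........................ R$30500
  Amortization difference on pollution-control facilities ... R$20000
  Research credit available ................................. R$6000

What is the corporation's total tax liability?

Mainline income levy:
  R$68000 × 15% = R$10200
  R$2000 × 22% = R$440
  R$52500 × 33% = R$17325
  → R$27965
  Less research credit R$6000 → R$21965

Supplementary minimum tax:
  Adjusted income: R$122500 + R$30500 + R$20000 = R$173000
  Exemption: R$23000 − 20% × (R$173000 − R$165000) = R$23000 − R$1600 = R$21400
  Base: R$173000 − R$21400 = R$151600
  R$151600 × 18% = R$27288

R$27288 > R$21965, so the supplementary minimum tax is the binding amount.

R$27288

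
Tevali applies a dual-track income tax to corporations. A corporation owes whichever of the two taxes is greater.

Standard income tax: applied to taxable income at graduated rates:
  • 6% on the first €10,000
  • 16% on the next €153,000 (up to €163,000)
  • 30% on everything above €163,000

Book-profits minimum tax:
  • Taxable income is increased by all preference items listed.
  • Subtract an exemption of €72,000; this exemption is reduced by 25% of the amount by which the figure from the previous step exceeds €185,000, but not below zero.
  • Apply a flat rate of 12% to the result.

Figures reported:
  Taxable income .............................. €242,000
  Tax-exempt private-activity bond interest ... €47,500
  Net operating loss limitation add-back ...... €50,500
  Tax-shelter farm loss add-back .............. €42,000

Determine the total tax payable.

€48,780

Standard income tax:
  €10,000 × 6% = €600
  €153,000 × 16% = €24,480
  €79,000 × 30% = €23,700
  → €48,780

Book-profits minimum tax:
  Adjusted income: €242,000 + €47,500 + €50,500 + €42,000 = €382,000
  Exemption: €72,000 − 25% × (€382,000 − €185,000) = €72,000 − €49,250 = €22,750
  Base: €382,000 − €22,750 = €359,250
  €359,250 × 12% = €43,110

€48,780 > €43,110, so the standard income tax governs.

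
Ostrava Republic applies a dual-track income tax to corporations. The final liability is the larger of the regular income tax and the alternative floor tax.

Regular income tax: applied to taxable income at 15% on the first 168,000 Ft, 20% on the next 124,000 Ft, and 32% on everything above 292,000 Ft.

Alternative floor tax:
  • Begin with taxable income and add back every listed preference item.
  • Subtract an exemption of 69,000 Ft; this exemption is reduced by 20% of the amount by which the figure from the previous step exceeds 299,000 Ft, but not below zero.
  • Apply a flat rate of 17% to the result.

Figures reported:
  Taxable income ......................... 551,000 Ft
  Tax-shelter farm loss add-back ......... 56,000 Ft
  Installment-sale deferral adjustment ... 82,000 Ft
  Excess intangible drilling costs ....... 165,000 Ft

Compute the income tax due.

145,180 Ft

Alternative floor tax:
  Adjusted income: 551,000 Ft + 56,000 Ft + 82,000 Ft + 165,000 Ft = 854,000 Ft
  Exemption: 20% × (854,000 Ft − 299,000 Ft) = 111,000 Ft ≥ 69,000 Ft, so the exemption is fully phased out
  Base: 854,000 Ft − 0 Ft = 854,000 Ft
  854,000 Ft × 17% = 145,180 Ft

Regular income tax:
  168,000 Ft × 15% = 25,200 Ft
  124,000 Ft × 20% = 24,800 Ft
  259,000 Ft × 32% = 82,880 Ft
  → 132,880 Ft

145,180 Ft > 132,880 Ft, so the alternative floor tax is the binding amount.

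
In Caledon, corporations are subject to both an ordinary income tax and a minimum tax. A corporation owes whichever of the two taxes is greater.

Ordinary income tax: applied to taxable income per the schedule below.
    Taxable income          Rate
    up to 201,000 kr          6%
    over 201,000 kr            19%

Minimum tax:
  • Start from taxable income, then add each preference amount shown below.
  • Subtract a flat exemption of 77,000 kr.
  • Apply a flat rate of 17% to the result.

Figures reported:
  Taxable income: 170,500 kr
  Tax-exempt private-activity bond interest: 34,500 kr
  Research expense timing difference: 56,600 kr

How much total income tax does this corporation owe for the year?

Ordinary income tax:
  170,500 kr × 6% = 10,230 kr

Minimum tax:
  Adjusted income: 170,500 kr + 34,500 kr + 56,600 kr = 261,600 kr
  Less exemption 77,000 kr → base 184,600 kr
  184,600 kr × 17% = 31,382 kr

31,382 kr > 10,230 kr, so the minimum tax is the binding amount.

31,382 kr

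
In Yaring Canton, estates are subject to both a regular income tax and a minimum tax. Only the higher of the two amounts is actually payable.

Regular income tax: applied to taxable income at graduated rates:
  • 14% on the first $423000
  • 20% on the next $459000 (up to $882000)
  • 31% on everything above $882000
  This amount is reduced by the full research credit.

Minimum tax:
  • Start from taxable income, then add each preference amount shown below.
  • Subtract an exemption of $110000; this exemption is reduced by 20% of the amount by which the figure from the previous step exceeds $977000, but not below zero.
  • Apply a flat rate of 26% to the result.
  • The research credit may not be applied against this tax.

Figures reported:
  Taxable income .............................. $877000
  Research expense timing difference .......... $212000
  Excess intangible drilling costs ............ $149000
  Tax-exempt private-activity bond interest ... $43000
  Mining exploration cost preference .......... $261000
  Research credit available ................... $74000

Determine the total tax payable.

$400920

Minimum tax:
  Adjusted income: $877000 + $212000 + $149000 + $43000 + $261000 = $1542000
  Exemption: 20% × ($1542000 − $977000) = $113000 ≥ $110000, so the exemption is fully phased out
  Base: $1542000 − $0 = $1542000
  $1542000 × 26% = $400920

Regular income tax:
  $423000 × 14% = $59220
  $454000 × 20% = $90800
  → $150020
  Less research credit $74000 → $76020

$400920 > $76020, so the minimum tax is the binding amount.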